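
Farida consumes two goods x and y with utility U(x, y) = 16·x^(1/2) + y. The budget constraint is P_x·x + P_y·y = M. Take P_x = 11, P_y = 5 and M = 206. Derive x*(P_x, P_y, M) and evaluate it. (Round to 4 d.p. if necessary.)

Set MRS = P_x/P_y: 8·x^(−1/2) = P_x/P_y.
Solve: √x = 8·P_y/P_x, so x*(P_x,P_y) = (8·P_y/P_x)², and y* = (M − P_x·x*)/P_y.
Plugging in: x* = (8·5/11)² = 13.2231.

x* = 13.2231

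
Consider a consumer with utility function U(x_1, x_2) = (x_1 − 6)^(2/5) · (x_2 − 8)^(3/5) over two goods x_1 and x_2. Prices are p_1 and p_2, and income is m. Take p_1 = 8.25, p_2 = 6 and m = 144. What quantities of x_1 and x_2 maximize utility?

Let x_1' = x_1−6, x_2' = x_2−8. MRS = (2/3)·x_2'/x_1' = p_1/p_2.
After buying the subsistence bundle (6, 8), a share 0.4 of the remaining income goes to x_1: x_1* = 6 + 0.4·(m − 6p_1 − 8p_2)/p_1.
Discretionary income = 144 − 6·8.25 − 8·6 = 46.5; x_1* = 6 + 0.4·46.5/8.25 = 8.2545; x_2* = 8 + 0.6·46.5/6 = 12.65.

x_1* = 8.2545, x_2* = 12.65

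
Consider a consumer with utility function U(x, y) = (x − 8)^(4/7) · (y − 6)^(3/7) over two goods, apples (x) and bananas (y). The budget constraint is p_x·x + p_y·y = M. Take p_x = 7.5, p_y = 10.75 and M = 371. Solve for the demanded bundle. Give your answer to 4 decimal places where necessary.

x* = 26.781, y* = 15.8272

Let x' = x−8, y' = y−6. MRS = (4/3)·y'/x' = p_x/p_y.
After buying the subsistence bundle (8, 6), a share 4/7 of the remaining income goes to x: x* = 8 + 4/7·(M − 8p_x − 6p_y)/p_x.
Discretionary income = 371 − 8·7.5 − 6·10.75 = 246.5; x* = 8 + 4/7·246.5/7.5 = 26.781; y* = 6 + 3/7·246.5/10.75 = 15.8272.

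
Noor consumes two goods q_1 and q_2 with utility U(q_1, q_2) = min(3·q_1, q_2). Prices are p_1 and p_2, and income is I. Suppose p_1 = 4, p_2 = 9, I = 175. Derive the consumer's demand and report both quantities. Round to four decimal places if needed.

Here 4 + 3·9 = 31, giving q_1* = 5.6452 and q_2* = 16.9355.

q_1* = 5.6452, q_2* = 16.9355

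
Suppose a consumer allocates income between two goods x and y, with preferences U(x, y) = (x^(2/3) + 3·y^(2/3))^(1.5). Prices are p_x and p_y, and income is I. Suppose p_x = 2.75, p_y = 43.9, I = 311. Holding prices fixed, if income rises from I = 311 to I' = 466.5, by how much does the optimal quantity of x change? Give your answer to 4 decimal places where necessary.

Numerically y/x = 0.006637, so x* = 311/(2.75 + 43.9·0.006637) = 102.2568.
At I' = 466.5: x* = 153.3852. Change: 153.3852 − 102.2568 = 51.1284.

Δx* = 51.1284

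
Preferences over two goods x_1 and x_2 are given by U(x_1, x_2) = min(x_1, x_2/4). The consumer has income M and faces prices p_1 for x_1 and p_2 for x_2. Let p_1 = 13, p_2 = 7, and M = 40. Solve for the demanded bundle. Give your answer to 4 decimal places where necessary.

Leontief preferences: the optimum is at the kink where x_1/1 = x_2/4, i.e. x_2 = 4·x_1.
Budget: p_1·x_1 + p_2·4·x_1 = M, so (p_1 + 4·p_2)·x_1 = M.
Demand: x_1*(p_1,p_2,M) = M/(p_1 + 4·p_2), x_2* = 4·M/(p_1 + 4·p_2).
Here 13 + 4·7 = 41, giving x_1* = 0.9756 and x_2* = 3.9024.

x_1* = 0.9756, x_2* = 3.9024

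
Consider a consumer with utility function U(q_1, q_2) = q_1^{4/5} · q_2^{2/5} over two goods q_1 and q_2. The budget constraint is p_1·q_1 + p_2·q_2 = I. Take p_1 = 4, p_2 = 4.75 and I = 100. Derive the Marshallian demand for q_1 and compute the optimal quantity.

The MRS is 2·q_2/q_1. Set MRS = p_1/p_2.
So 0.8·p_2·q_2 = 0.4·p_1·q_1; combined with the budget, a share 2/3 of income goes to q_1.
Demand: q_1*(p_1,p_2,I) = 2/3·I/p_1 and q_2* = 1/3·I/p_2.
At p_1=4, p_2=4.75, I=100: q_1* = 2/3·100/4 = 16.6667.

q_1* = 16.6667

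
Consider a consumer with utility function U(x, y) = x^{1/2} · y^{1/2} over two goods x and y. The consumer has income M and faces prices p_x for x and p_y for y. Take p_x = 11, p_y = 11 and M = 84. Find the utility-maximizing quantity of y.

Demand: x*(p_x,p_y,M) = 0.5·M/p_x and y* = 0.5·M/p_y.
At p_x=11, p_y=11, M=84: y* = 0.5·84/11 = 3.8182.

y* = 3.8182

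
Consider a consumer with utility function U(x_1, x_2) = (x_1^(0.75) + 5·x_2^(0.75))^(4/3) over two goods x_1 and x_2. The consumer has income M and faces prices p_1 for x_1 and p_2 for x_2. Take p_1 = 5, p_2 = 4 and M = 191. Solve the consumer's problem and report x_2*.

x_2* = 47.7109

From the CES first-order condition, (1/5)·(x_2/x_1)^(0.25) = p_1/p_2.
Solve for the ratio: x_2/x_1 = [5·p_1/p_2]^(4).
Substitute x_2 = (x_2/x_1)·x_1 into the budget: x_1* = M/(p_1 + p_2·(x_2/x_1)).
Numerically x_2/x_1 = 1525.878906, so x_1* = 191/(5 + 4·1525.878906) = 0.0313 and x_2* = 1525.878906·0.0313 = 47.7109.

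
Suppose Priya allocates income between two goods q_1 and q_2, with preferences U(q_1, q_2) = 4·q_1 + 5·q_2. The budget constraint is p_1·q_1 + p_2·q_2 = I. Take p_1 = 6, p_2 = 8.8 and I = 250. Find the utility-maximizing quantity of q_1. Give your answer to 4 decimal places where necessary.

q_1* = 41.6667

Linear utility — the consumer picks whichever good has higher MU/price: 4/6 = 0.6667 vs 5/8.8 = 0.5682.
q_1 gives more utility per dollar, so spend all income on q_1: q_1* = I/p_1, q_2* = 0.
Numerically: q_1* = 41.6667, q_2* = 0.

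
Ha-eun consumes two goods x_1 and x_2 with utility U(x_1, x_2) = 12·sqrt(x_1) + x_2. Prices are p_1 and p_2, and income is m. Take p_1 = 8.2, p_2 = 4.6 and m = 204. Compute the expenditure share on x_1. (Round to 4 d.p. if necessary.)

share on x_1 = 0.4554

MU_x_1 = 6/√x_1, MU_x_2 = 1. Tangency: 6/√x_1 = p_1/p_2.
Solve: √x_1 = 6·p_2/p_1, so x_1*(p_1,p_2) = (6·p_2/p_1)², and x_2* = (m − p_1·x_1*)/p_2.
Plugging in: x_1* = (6·4.6/8.2)² = 11.329, x_2* = 24.1527.
Expenditure on x_1: 8.2·11.329 = 92.8976; share = 0.4554.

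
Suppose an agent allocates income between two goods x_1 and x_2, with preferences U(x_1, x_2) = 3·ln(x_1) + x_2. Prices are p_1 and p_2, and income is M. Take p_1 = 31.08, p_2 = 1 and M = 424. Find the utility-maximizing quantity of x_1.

x_1* = 0.0965

So x_1*(p_1,p_2) = 3·p_2/p_1, independent of income; and x_2* = (M − 3·p_2)/p_2.
At the given prices: x_1* = 3·1/31.08 = 0.0965.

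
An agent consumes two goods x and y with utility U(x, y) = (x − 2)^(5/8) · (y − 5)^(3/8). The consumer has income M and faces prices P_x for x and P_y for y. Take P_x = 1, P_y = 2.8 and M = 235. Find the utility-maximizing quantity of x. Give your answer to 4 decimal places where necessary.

Let x' = x−2, y' = y−5. MRS = (5/3)·y'/x' = P_x/P_y.
Substituting into the budget: x* = 2 + 0.625·(M − 2·P_x − 5·P_y)/P_x, and y* = 5 + 0.375·(…)/P_y.
Discretionary income = 235 − 2·1 − 5·2.8 = 219; x* = 2 + 0.625·219/1 = 138.875.

x* = 138.875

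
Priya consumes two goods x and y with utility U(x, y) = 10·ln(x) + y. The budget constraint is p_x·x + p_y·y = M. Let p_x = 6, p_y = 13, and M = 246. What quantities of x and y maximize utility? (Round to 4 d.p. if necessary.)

Set MRS = p_x/p_y: (10/x)/1 = p_x/p_y.
So x*(p_x,p_y) = 10·p_y/p_x, independent of income; and y* = (M − 10·p_y)/p_y.
At the given prices: x* = 10·13/6 = 21.6667, and y* = 8.9231.

x* = 21.6667, y* = 8.9231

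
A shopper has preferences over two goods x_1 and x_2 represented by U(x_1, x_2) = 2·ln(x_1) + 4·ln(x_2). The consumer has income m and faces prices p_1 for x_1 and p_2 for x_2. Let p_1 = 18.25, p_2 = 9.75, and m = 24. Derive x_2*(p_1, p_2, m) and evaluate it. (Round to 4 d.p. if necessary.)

x_2* = 1.641

Tangency: MRS = (1/2)·x_2/x_1 = p_1/p_2.
Rearranging, p_2·x_2 = 2·p_1·x_1. Substituting into the budget gives p_1·x_1·(1 + 2) = m.
Demand: x_1*(p_1,p_2,m) = 1/3·m/p_1 and x_2* = 2/3·m/p_2.
At p_1=18.25, p_2=9.75, m=24: x_2* = 2/3·24/9.75 = 1.641.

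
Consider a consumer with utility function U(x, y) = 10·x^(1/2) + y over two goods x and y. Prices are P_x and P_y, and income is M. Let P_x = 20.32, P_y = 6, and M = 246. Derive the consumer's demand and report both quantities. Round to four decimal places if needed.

x* = 2.1797, y* = 33.6181

Thus x* = (5·P_y/P_x)² — independent of M — with the rest of income spent on y.
Plugging in: x* = (5·6/20.32)² = 2.1797, y* = 33.6181.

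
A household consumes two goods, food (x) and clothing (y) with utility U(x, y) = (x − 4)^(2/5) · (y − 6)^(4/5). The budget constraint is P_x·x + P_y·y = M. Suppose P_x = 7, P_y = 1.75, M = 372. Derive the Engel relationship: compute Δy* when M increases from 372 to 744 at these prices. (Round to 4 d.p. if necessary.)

Δy* = 141.7143

MRS = (1/2)·(y−6)/(x−4). Tangency with P_x/P_y gives y−6 = 2·(P_x/P_y)·(x−4).
Substituting into the budget: x* = 4 + 1/3·(M − 4·P_x − 6·P_y)/P_x, and y* = 6 + 2/3·(…)/P_y.
Discretionary income = 372 − 4·7 − 6·1.75 = 333.5; y* = 6 + 2/3·333.5/1.75 = 133.0476.
At M' = 744: y* = 274.7619. Change: 274.7619 − 133.0476 = 141.7143.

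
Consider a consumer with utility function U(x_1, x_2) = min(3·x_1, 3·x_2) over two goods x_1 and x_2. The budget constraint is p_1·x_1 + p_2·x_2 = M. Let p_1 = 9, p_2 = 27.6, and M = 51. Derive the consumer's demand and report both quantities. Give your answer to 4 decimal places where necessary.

x_1* = 1.3934, x_2* = 1.3934

Leontief preferences: the optimum is at the kink where x_1/3 = x_2/3, i.e. x_2 = x_1.
Budget: p_1·x_1 + p_2·x_1 = M, so (3·p_1 + 3·p_2)·x_1 = 3·M.
Demand: x_1*(p_1,p_2,M) = 3·M/(3·p_1 + 3·p_2), x_2* = 3·M/(3·p_1 + 3·p_2).
Here 3·9 + 3·27.6 = 109.8, giving x_1* = 1.3934 and x_2* = 1.3934.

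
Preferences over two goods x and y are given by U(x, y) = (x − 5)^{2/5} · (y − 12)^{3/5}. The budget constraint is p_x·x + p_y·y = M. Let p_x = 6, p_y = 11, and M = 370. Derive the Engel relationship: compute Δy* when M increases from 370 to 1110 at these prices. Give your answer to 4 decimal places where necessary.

Δy* = 40.3636

Let x' = x−5, y' = y−12. MRS = (2/3)·y'/x' = p_x/p_y.
Substituting into the budget: x* = 5 + 0.4·(M − 5·p_x − 12·p_y)/p_x, and y* = 12 + 0.6·(…)/p_y.
Discretionary income = 370 − 5·6 − 12·11 = 208; y* = 12 + 0.6·208/11 = 23.3455.
At M' = 1110: y* = 63.7091. Change: 63.7091 − 23.3455 = 40.3636.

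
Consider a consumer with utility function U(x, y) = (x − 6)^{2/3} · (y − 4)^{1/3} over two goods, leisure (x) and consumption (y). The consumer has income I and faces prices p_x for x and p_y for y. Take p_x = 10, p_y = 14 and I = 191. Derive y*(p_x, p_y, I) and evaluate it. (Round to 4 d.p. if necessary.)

Substituting into the budget: x* = 6 + 2/3·(I − 6·p_x − 4·p_y)/p_x, and y* = 4 + 1/3·(…)/p_y.
Discretionary income = 191 − 6·10 − 4·14 = 75; y* = 4 + 1/3·75/14 = 5.7857.

y* = 5.7857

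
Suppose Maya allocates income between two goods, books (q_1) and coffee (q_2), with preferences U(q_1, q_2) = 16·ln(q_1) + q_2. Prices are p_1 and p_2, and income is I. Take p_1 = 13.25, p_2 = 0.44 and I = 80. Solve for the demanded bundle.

q_1* = 0.5313, q_2* = 165.8182

Set MRS = p_1/p_2: (16/q_1)/1 = p_1/p_2.
So q_1*(p_1,p_2) = 16·p_2/p_1, independent of income; and q_2* = (I − 16·p_2)/p_2.
At the given prices: q_1* = 16·0.44/13.25 = 0.5313, and q_2* = 165.8182.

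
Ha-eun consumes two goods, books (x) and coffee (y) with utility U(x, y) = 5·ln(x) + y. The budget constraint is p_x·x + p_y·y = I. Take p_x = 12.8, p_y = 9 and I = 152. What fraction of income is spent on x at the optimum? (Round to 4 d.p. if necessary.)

MU_x = 5/x, MU_y = 1. Tangency: 5/x = p_x/p_y.
So x*(p_x,p_y) = 5·p_y/p_x, independent of income; and y* = (I − 5·p_y)/p_y.
At the given prices: x* = 5·9/12.8 = 3.5156, and y* = 11.8889.
Expenditure on x: 12.8·3.5156 = 45; share = 0.2961.

share on x = 0.2961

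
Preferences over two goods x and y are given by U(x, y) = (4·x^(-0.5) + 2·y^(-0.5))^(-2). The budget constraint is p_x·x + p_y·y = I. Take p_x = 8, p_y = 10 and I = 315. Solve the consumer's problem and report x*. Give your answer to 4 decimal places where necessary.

MU_x ∝ 4·x^(-1.5), MU_y ∝ 2·y^(-1.5), so MRS = 2·(y/x)^(1.5) = p_x/p_y.
Hence y/x = ((1/2)·p_x/p_y)^(1/(1.5)), i.e. raised to the 2/3 power.
Substitute y = (y/x)·x into the budget: x* = I/(p_x + p_y·(y/x)).
Numerically y/x = 0.542884, so x* = 315/(8 + 10·0.542884) = 23.457.

x* = 23.457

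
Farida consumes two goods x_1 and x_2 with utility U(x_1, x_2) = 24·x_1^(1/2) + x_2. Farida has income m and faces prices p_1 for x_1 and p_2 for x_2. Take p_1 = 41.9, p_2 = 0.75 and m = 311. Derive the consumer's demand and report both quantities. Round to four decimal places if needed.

Thus x_1* = (12·p_2/p_1)² — independent of m — with the rest of income spent on x_2.
Plugging in: x_1* = (12·0.75/41.9)² = 0.0461, x_2* = 412.0891.

x_1* = 0.0461, x_2* = 412.0891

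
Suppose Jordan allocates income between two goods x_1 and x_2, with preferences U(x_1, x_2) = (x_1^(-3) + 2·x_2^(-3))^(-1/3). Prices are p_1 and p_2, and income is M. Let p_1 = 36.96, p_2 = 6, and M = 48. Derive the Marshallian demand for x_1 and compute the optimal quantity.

MU_x_1 ∝ x_1^(-4), MU_x_2 ∝ 2·x_2^(-4), so MRS = (1/2)·(x_2/x_1)^(4) = p_1/p_2.
Hence x_2/x_1 = (2·p_1/p_2)^(1/(4)), i.e. raised to the 0.25 power.
Substitute x_2 = (x_2/x_1)·x_1 into the budget: x_1* = M/(p_1 + p_2·(x_2/x_1)).
Numerically x_2/x_1 = 1.873496, so x_1* = 48/(36.96 + 6·1.873496) = 0.9958.

x_1* = 0.9958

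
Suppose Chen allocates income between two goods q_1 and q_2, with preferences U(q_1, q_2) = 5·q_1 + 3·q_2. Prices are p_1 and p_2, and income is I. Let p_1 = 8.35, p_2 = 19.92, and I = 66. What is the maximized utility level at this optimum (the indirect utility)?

Linear utility — the consumer picks whichever good has higher MU/price: 5/8.35 = 0.5988 vs 3/19.92 = 0.1506.
q_1 gives more utility per dollar, so spend all income on q_1: q_1* = I/p_1, q_2* = 0.
Numerically: q_1* = 7.9042, q_2* = 0.
Utility at the optimum: U(7.9042, 0) = 39.521.

V = 39.521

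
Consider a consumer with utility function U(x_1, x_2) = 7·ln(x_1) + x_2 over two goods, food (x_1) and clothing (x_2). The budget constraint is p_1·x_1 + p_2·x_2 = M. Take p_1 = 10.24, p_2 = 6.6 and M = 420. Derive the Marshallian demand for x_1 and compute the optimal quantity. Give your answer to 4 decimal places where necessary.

x_1* = 4.5117

So x_1*(p_1,p_2) = 7·p_2/p_1, independent of income; and x_2* = (M − 7·p_2)/p_2.
At the given prices: x_1* = 7·6.6/10.24 = 4.5117.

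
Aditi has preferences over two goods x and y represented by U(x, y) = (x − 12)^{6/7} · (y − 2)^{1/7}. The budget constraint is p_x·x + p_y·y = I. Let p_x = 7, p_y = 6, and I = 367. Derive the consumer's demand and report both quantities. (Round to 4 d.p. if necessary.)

x* = 45.1837, y* = 8.4524

After buying the subsistence bundle (12, 2), a share 6/7 of the remaining income goes to x: x* = 12 + 6/7·(I − 12p_x − 2p_y)/p_x.
Discretionary income = 367 − 12·7 − 2·6 = 271; x* = 12 + 6/7·271/7 = 45.1837; y* = 2 + 1/7·271/6 = 8.4524.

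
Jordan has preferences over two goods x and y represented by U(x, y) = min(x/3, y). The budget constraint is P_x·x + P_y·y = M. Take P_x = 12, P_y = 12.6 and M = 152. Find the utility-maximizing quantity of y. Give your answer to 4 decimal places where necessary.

y* = 3.1276

Leontief preferences: the optimum is at the kink where x/3 = y/1, i.e. y = (1/3)·x.
Budget: P_x·x + P_y·(1/3)·x = M, so (3·P_x + P_y)·x = 3·M.
Demand: x*(P_x,P_y,M) = 3·M/(3·P_x + P_y), y* = M/(3·P_x + P_y).
Here 3·12 + 12.6 = 48.6, giving y* = 3.1276.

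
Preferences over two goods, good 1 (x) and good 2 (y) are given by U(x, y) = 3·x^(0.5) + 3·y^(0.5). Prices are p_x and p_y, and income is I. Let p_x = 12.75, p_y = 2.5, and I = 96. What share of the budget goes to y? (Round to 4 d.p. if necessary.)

share on y = 0.8361

Numerically y/x = 26.01, so x* = 96/(12.75 + 2.5·26.01) = 1.2343 and y* = 26.01·1.2343 = 32.1049.
Expenditure on y: 2.5·32.1049 = 80.2623; share = 0.8361.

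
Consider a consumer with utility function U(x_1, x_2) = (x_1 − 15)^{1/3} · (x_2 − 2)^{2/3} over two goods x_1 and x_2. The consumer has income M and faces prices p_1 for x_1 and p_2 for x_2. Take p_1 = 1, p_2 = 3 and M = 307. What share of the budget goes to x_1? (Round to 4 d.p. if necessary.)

share on x_1 = 0.3594

MRS = (1/2)·(x_2−2)/(x_1−15). Tangency with p_1/p_2 gives x_2−2 = 2·(p_1/p_2)·(x_1−15).
Substituting into the budget: x_1* = 15 + 1/3·(M − 15·p_1 − 2·p_2)/p_1, and x_2* = 2 + 2/3·(…)/p_2.
Discretionary income = 307 − 15·1 − 2·3 = 286; x_1* = 15 + 1/3·286/1 = 110.3333; x_2* = 2 + 2/3·286/3 = 65.5556.
Expenditure on x_1: 1·110.3333 = 110.3333; share = 0.3594.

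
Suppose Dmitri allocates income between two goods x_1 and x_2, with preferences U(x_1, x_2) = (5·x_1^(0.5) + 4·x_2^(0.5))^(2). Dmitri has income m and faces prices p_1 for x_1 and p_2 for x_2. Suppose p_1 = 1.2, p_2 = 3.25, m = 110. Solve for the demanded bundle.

x_1* = 74.1455, x_2* = 6.4693

MRS = MU_x_1/MU_x_2 = (5/4)·(x_2/x_1)^(0.5). Set equal to p_1/p_2.
Hence x_2/x_1 = ((4/5)·p_1/p_2)^(1/(0.5)), i.e. raised to the 2 power.
With the ratio pinned down, the budget gives x_1* = m/(p_1 + p_2·(x_2/x_1)) and x_2* = (x_2/x_1)·x_1*.
Numerically x_2/x_1 = 0.087252, so x_1* = 110/(1.2 + 3.25·0.087252) = 74.1455 and x_2* = 0.087252·74.1455 = 6.4693.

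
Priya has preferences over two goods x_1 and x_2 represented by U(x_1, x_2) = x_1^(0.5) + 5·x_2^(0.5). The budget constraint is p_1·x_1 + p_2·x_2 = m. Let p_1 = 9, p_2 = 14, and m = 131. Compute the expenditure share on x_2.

share on x_2 = 0.9414

From the CES first-order condition, (1/5)·(x_2/x_1)^(0.5) = p_1/p_2.
Hence x_2/x_1 = (5·p_1/p_2)^(1/(0.5)), i.e. raised to the 2 power.
With the ratio pinned down, the budget gives x_1* = m/(p_1 + p_2·(x_2/x_1)) and x_2* = (x_2/x_1)·x_1*.
Numerically x_2/x_1 = 10.331633, so x_1* = 131/(9 + 14·10.331633) = 0.8526 and x_2* = 10.331633·0.8526 = 8.809.
Expenditure on x_2: 14·8.809 = 123.3264; share = 0.9414.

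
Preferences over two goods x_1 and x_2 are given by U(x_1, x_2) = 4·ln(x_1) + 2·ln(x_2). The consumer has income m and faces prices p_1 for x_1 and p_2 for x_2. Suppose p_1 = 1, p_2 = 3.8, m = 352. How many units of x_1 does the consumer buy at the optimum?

Demand: x_1*(p_1,p_2,m) = 2/3·m/p_1 and x_2* = 1/3·m/p_2.
At p_1=1, p_2=3.8, m=352: x_1* = 2/3·352/1 = 234.6667.

x_1* = 234.6667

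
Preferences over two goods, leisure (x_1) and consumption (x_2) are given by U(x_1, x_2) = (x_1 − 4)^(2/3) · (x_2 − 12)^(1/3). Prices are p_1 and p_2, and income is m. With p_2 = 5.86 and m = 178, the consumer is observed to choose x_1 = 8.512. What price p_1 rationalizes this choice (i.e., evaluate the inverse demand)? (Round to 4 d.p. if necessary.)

p_1 = 10

This is Cobb-Douglas in (x_1−4, x_2−12): tangency gives 2/3·p_2·(x_2−12) = 1/3·p_1·(x_1−4).
Substituting into the budget: x_1* = 4 + 2/3·(m − 4·p_1 − 12·p_2)/p_1, and x_2* = 12 + 1/3·(…)/p_2.
Set x_1* = 8.512 in the demand function and solve for p_1: p_1 = 10.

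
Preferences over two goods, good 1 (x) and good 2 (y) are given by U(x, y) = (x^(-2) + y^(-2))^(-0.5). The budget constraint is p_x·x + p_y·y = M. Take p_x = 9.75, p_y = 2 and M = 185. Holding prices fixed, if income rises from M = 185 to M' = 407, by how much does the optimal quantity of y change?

From the CES first-order condition, (y/x)^(3) = p_x/p_y.
Solve for the ratio: y/x = [p_x/p_y]^(1/3).
With the ratio pinned down, the budget gives x* = M/(p_x + p_y·(y/x)) and y* = (y/x)·x*.
Numerically y/x = 1.695606, so x* = 185/(9.75 + 2·1.695606) = 14.0778 and y* = 1.695606·14.0778 = 23.8705.
At M' = 407: y* = 52.5151. Change: 52.5151 − 23.8705 = 28.6446.

Δy* = 28.6446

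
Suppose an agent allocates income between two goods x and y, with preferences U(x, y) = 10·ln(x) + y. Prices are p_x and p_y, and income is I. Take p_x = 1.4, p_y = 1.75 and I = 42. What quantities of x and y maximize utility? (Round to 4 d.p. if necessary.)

x* = 12.5, y* = 14

Set MRS = p_x/p_y: (10/x)/1 = p_x/p_y.
So x*(p_x,p_y) = 10·p_y/p_x, independent of income; and y* = (I − 10·p_y)/p_y.
At the given prices: x* = 10·1.75/1.4 = 12.5, and y* = 14.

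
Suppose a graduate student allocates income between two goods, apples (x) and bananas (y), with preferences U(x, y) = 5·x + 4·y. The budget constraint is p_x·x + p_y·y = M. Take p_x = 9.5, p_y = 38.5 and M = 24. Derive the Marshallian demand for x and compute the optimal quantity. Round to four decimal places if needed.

x* = 2.5263

Perfect substitutes: compare marginal utility per dollar. 5/p_x vs 4/p_y → 0.5263 vs 0.1039.
x gives more utility per dollar, so spend all income on x: x* = M/p_x, y* = 0.
Numerically: x* = 2.5263, y* = 0.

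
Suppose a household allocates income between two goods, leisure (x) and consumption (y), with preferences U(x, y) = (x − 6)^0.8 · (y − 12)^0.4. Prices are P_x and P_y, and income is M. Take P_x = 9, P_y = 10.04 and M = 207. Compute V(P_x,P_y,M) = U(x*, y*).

V = 2.0834

MRS = 2·(y−12)/(x−6). Tangency with P_x/P_y gives y−12 = (1/2)·(P_x/P_y)·(x−6).
After buying the subsistence bundle (6, 12), a share 2/3 of the remaining income goes to x: x* = 6 + 2/3·(M − 6P_x − 12P_y)/P_x.
Discretionary income = 207 − 6·9 − 12·10.04 = 32.52; x* = 6 + 2/3·32.52/9 = 8.4089; y* = 12 + 1/3·32.52/10.04 = 13.0797.
Utility at the optimum: U(8.4089, 13.0797) = 2.0834.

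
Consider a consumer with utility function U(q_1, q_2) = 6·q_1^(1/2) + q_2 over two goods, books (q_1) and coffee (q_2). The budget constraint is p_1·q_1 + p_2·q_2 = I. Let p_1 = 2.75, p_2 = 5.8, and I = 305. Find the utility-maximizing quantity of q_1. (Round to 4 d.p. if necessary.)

Utility is quasi-linear in q_2; the FOC for q_1 is 3/√q_1 = p_1/p_2.
Solve: √q_1 = 3·p_2/p_1, so q_1*(p_1,p_2) = (3·p_2/p_1)², and q_2* = (I − p_1·q_1*)/p_2.
Plugging in: q_1* = (3·5.8/2.75)² = 40.0344.

q_1* = 40.0344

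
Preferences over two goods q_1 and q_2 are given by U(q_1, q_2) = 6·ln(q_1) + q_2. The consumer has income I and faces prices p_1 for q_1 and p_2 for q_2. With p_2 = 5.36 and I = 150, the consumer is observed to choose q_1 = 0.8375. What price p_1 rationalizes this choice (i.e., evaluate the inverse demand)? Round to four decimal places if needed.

Set MRS = p_1/p_2: (6/q_1)/1 = p_1/p_2.
So q_1*(p_1,p_2) = 6·p_2/p_1, independent of income; and q_2* = (I − 6·p_2)/p_2.
Set q_1* = 0.8375 in the demand function and solve for p_1: p_1 = 38.4.

p_1 = 38.4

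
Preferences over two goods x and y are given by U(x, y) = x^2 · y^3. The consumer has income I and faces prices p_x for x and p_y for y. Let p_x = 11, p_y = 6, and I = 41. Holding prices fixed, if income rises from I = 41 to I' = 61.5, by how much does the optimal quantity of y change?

Δy* = 2.05

Demand: x*(p_x,p_y,I) = 0.4·I/p_x and y* = 0.6·I/p_y.
At p_x=11, p_y=6, I=41: y* = 0.6·41/6 = 4.1.
At I' = 61.5: y* = 6.15. Change: 6.15 − 4.1 = 2.05.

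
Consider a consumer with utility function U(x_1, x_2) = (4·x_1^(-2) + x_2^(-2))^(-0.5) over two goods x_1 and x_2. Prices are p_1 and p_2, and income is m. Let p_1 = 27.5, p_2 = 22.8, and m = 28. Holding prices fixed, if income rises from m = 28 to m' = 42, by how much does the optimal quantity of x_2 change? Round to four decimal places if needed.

Numerically x_2/x_1 = 0.670573, so x_1* = 28/(27.5 + 22.8·0.670573) = 0.6544 and x_2* = 0.670573·0.6544 = 0.4388.
At m' = 42: x_2* = 0.6582. Change: 0.6582 − 0.4388 = 0.2194.

Δx_2* = 0.2194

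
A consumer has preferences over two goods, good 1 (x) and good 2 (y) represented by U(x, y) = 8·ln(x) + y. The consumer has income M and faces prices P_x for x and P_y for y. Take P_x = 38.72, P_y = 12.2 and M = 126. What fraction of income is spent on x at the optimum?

MU_x = 8/x, MU_y = 1. Tangency: 8/x = P_x/P_y.
So x*(P_x,P_y) = 8·P_y/P_x, independent of income; and y* = (M − 8·P_y)/P_y.
At the given prices: x* = 8·12.2/38.72 = 2.5207, and y* = 2.3279.
Expenditure on x: 38.72·2.5207 = 97.6; share = 0.7746.

share on x = 0.7746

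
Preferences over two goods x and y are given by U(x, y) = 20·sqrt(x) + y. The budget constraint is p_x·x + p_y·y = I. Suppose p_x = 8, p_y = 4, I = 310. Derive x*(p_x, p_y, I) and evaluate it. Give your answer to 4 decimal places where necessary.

Utility is quasi-linear in y; the FOC for x is 10/√x = p_x/p_y.
Solve: √x = 10·p_y/p_x, so x*(p_x,p_y) = (10·p_y/p_x)², and y* = (I − p_x·x*)/p_y.
Plugging in: x* = (10·4/8)² = 25.

x* = 25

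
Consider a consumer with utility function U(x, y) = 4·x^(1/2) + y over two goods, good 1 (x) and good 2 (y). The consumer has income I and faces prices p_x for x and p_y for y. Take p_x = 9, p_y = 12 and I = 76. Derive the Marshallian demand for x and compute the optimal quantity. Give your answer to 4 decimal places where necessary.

x* = 7.1111

Set MRS = p_x/p_y: 2·x^(−1/2) = p_x/p_y.
Thus x* = (2·p_y/p_x)² — independent of I — with the rest of income spent on y.
Plugging in: x* = (2·12/9)² = 7.1111.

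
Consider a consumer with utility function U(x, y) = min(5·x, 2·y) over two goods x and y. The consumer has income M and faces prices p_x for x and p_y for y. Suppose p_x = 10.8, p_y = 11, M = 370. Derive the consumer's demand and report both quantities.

Leontief preferences: the optimum is at the kink where x/2 = y/5, i.e. y = (5/2)·x.
Budget: p_x·x + p_y·(5/2)·x = M, so (2·p_x + 5·p_y)·x = 2·M.
Demand: x*(p_x,p_y,M) = 2·M/(2·p_x + 5·p_y), y* = 5·M/(2·p_x + 5·p_y).
Here 2·10.8 + 5·11 = 76.6, giving x* = 9.6606 and y* = 24.1514.

x* = 9.6606, y* = 24.1514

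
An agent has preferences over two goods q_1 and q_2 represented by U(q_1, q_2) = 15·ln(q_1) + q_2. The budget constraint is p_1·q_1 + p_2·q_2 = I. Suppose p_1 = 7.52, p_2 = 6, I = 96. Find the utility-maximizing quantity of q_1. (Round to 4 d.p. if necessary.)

So q_1*(p_1,p_2) = 15·p_2/p_1, independent of income; and q_2* = (I − 15·p_2)/p_2.
At the given prices: q_1* = 15·6/7.52 = 11.9681.

q_1* = 11.9681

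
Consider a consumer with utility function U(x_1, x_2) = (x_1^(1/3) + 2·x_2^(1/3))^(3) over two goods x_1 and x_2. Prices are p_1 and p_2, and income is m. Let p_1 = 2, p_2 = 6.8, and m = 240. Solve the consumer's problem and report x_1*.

x_1* = 47.3573

MU_x_1 ∝ x_1^(-2/3), MU_x_2 ∝ 2·x_2^(-2/3), so MRS = (1/2)·(x_2/x_1)^(2/3) = p_1/p_2.
Hence x_2/x_1 = (2·p_1/p_2)^(1/(2/3)), i.e. raised to the 1.5 power.
With the ratio pinned down, the budget gives x_1* = m/(p_1 + p_2·(x_2/x_1)) and x_2* = (x_2/x_1)·x_1*.
Numerically x_2/x_1 = 0.451156, so x_1* = 240/(2 + 6.8·0.451156) = 47.3573.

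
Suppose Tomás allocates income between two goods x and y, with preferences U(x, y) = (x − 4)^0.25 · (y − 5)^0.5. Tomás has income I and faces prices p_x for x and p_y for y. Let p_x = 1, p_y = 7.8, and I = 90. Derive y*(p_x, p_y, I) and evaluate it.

y* = 9.0171

MRS = (1/2)·(y−5)/(x−4). Tangency with p_x/p_y gives y−5 = 2·(p_x/p_y)·(x−4).
Substituting into the budget: x* = 4 + 1/3·(I − 4·p_x − 5·p_y)/p_x, and y* = 5 + 2/3·(…)/p_y.
Discretionary income = 90 − 4·1 − 5·7.8 = 47; y* = 5 + 2/3·47/7.8 = 9.0171.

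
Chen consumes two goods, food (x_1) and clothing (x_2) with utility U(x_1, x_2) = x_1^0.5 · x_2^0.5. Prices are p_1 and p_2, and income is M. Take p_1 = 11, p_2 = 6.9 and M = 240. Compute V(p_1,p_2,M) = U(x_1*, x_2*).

V = 13.774

MU_x_1/MU_x_2 = (0.5·x_2)/(0.5·x_1); tangency sets this equal to p_1/p_2.
So 0.5·p_2·x_2 = 0.5·p_1·x_1; combined with the budget, a share 0.5 of income goes to x_1.
Demand: x_1*(p_1,p_2,M) = 0.5·M/p_1 and x_2* = 0.5·M/p_2.
At p_1=11, p_2=6.9, M=240: x_1* = 0.5·240/11 = 10.9091, x_2* = 17.3913.
Utility at the optimum: U(10.9091, 17.3913) = 13.774.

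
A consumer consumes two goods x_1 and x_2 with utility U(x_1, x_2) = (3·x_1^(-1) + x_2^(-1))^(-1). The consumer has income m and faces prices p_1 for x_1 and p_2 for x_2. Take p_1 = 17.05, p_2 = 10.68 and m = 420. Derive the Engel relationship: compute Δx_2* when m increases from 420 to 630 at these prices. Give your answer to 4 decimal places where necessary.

From the CES first-order condition, 3·(x_2/x_1)^(2) = p_1/p_2.
Solve for the ratio: x_2/x_1 = [(1/3)·p_1/p_2]^(0.5).
With the ratio pinned down, the budget gives x_1* = m/(p_1 + p_2·(x_2/x_1)) and x_2* = (x_2/x_1)·x_1*.
Numerically x_2/x_1 = 0.729484, so x_1* = 420/(17.05 + 10.68·0.729484) = 16.9076 and x_2* = 0.729484·16.9076 = 12.3338.
At m' = 630: x_2* = 18.5007. Change: 18.5007 − 12.3338 = 6.1669.

Δx_2* = 6.1669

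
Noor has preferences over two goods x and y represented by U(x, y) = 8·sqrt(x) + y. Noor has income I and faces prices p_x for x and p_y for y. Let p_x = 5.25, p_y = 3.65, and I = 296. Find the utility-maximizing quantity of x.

Set MRS = p_x/p_y: 4·x^(−1/2) = p_x/p_y.
Solve: √x = 4·p_y/p_x, so x*(p_x,p_y) = (4·p_y/p_x)², and y* = (I − p_x·x*)/p_y.
Plugging in: x* = (4·3.65/5.25)² = 7.7337.

x* = 7.7337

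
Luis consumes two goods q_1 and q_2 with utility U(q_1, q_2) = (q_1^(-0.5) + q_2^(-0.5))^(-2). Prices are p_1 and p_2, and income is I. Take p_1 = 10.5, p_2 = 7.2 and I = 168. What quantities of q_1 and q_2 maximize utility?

q_1* = 8.5024, q_2* = 10.934

MRS = MU_q_1/MU_q_2 = (q_2/q_1)^(1.5). Set equal to p_1/p_2.
Hence q_2/q_1 = (p_1/p_2)^(1/(1.5)), i.e. raised to the 2/3 power.
With the ratio pinned down, the budget gives q_1* = I/(p_1 + p_2·(q_2/q_1)) and q_2* = (q_2/q_1)·q_1*.
Numerically q_2/q_1 = 1.285991, so q_1* = 168/(10.5 + 7.2·1.285991) = 8.5024 and q_2* = 1.285991·8.5024 = 10.934.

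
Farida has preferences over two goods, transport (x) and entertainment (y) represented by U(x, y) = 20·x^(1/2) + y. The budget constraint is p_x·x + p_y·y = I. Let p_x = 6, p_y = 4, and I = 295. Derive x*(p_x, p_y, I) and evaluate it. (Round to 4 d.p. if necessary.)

x* = 44.4444

Utility is quasi-linear in y; the FOC for x is 10/√x = p_x/p_y.
Solve: √x = 10·p_y/p_x, so x*(p_x,p_y) = (10·p_y/p_x)², and y* = (I − p_x·x*)/p_y.
Plugging in: x* = (10·4/6)² = 44.4444.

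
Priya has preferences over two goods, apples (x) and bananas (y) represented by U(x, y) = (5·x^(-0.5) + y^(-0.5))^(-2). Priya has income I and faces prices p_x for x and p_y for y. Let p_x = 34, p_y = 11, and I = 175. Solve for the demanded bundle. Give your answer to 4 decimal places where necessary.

With the ratio pinned down, the budget gives x* = I/(p_x + p_y·(y/x)) and y* = (y/x)·x*.
Numerically y/x = 0.725678, so x* = 175/(34 + 11·0.725678) = 4.1684 and y* = 0.725678·4.1684 = 3.0249.

x* = 4.1684, y* = 3.0249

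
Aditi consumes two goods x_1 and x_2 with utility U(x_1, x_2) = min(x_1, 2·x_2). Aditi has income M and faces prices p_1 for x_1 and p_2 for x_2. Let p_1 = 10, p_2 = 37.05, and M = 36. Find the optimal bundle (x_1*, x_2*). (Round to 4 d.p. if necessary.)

With perfect complements, no substitution: consume in ratio x_1:x_2 = 2:1.
Budget: p_1·x_1 + p_2·(1/2)·x_1 = M, so (2·p_1 + p_2)·x_1 = 2·M.
Demand: x_1*(p_1,p_2,M) = 2·M/(2·p_1 + p_2), x_2* = M/(2·p_1 + p_2).
Here 2·10 + 37.05 = 57.05, giving x_1* = 1.2621 and x_2* = 0.631.

x_1* = 1.2621, x_2* = 0.631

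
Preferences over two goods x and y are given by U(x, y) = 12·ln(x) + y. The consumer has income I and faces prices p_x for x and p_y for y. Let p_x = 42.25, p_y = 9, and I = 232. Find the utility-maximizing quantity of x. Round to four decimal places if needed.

At the given prices: x* = 12·9/42.25 = 2.5562.

x* = 2.5562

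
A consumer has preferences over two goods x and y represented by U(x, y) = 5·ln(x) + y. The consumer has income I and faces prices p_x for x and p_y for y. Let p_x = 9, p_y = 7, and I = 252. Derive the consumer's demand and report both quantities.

x* = 3.8889, y* = 31

Set MRS = p_x/p_y: (5/x)/1 = p_x/p_y.
So x*(p_x,p_y) = 5·p_y/p_x, independent of income; and y* = (I − 5·p_y)/p_y.
At the given prices: x* = 5·7/9 = 3.8889, and y* = 31.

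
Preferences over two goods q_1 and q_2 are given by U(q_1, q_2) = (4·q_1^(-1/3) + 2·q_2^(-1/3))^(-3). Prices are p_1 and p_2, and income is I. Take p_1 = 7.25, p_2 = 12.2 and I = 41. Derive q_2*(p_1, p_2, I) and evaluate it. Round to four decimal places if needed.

With the ratio pinned down, the budget gives q_1* = I/(p_1 + p_2·(q_2/q_1)) and q_2* = (q_2/q_1)·q_1*.
Numerically q_2/q_1 = 0.402449, so q_1* = 41/(7.25 + 12.2·0.402449) = 3.3717 and q_2* = 0.402449·3.3717 = 1.357.

q_2* = 1.357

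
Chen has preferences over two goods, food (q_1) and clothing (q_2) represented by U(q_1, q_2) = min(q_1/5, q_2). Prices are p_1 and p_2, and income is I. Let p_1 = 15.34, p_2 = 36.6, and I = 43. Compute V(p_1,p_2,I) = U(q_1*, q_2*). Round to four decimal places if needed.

With perfect complements, no substitution: consume in ratio q_1:q_2 = 5:1.
Budget: p_1·q_1 + p_2·(1/5)·q_1 = I, so (5·p_1 + p_2)·q_1 = 5·I.
Demand: q_1*(p_1,p_2,I) = 5·I/(5·p_1 + p_2), q_2* = I/(5·p_1 + p_2).
Here 5·15.34 + 36.6 = 113.3, giving q_1* = 1.8976 and q_2* = 0.3795.
Utility at the optimum: U(1.8976, 0.3795) = 0.3795.

V = 0.3795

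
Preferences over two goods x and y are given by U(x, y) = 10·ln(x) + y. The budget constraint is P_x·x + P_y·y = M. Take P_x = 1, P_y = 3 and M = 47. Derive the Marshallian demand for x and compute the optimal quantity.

MU_x = 10/x, MU_y = 1. Tangency: 10/x = P_x/P_y.
So x*(P_x,P_y) = 10·P_y/P_x, independent of income; and y* = (M − 10·P_y)/P_y.
At the given prices: x* = 10·3/1 = 30.

x* = 30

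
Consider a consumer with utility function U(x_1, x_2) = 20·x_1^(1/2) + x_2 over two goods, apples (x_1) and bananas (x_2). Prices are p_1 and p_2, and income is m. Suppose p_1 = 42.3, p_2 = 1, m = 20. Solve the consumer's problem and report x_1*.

x_1* = 0.0559

Utility is quasi-linear in x_2; the FOC for x_1 is 10/√x_1 = p_1/p_2.
Thus x_1* = (10·p_2/p_1)² — independent of m — with the rest of income spent on x_2.
Plugging in: x_1* = (10·1/42.3)² = 0.0559.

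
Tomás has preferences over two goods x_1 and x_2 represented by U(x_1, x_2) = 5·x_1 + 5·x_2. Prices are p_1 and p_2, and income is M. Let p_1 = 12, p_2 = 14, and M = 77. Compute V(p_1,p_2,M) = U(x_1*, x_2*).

Linear utility — the consumer picks whichever good has higher MU/price: 5/12 = 0.4167 vs 5/14 = 0.3571.
x_1 gives more utility per dollar, so spend all income on x_1: x_1* = M/p_1, x_2* = 0.
Numerically: x_1* = 6.4167, x_2* = 0.
Utility at the optimum: U(6.4167, 0) = 32.0833.

V = 32.0833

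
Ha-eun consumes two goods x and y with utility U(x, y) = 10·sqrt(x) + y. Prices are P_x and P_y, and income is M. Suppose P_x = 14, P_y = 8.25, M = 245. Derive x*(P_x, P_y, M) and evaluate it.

x* = 8.6814

Set MRS = P_x/P_y: 5·x^(−1/2) = P_x/P_y.
Thus x* = (5·P_y/P_x)² — independent of M — with the rest of income spent on y.
Plugging in: x* = (5·8.25/14)² = 8.6814.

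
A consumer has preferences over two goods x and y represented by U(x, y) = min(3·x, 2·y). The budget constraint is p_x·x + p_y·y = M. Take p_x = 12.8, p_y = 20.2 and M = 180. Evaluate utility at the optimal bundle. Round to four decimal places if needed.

V = 12.529

Leontief preferences: the optimum is at the kink where x/2 = y/3, i.e. y = (3/2)·x.
Budget: p_x·x + p_y·(3/2)·x = M, so (2·p_x + 3·p_y)·x = 2·M.
Demand: x*(p_x,p_y,M) = 2·M/(2·p_x + 3·p_y), y* = 3·M/(2·p_x + 3·p_y).
Here 2·12.8 + 3·20.2 = 86.2, giving x* = 4.1763 and y* = 6.2645.
Utility at the optimum: U(4.1763, 6.2645) = 12.529.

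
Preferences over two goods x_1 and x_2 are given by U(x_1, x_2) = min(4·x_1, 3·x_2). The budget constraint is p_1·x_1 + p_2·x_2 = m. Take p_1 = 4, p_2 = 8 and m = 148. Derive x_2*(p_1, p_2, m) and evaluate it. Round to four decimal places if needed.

Demand: x_1*(p_1,p_2,m) = 3·m/(3·p_1 + 4·p_2), x_2* = 4·m/(3·p_1 + 4·p_2).
Here 3·4 + 4·8 = 44, giving x_2* = 13.4545.

x_2* = 13.4545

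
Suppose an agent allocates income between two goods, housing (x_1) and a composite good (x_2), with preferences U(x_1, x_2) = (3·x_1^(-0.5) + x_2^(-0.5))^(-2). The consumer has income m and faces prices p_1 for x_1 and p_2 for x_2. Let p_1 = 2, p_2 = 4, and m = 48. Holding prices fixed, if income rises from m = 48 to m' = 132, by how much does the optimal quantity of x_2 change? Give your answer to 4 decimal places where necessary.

Numerically x_2/x_1 = 0.302853, so x_1* = 48/(2 + 4·0.302853) = 14.9467 and x_2* = 0.302853·14.9467 = 4.5267.
At m' = 132: x_2* = 12.4483. Change: 12.4483 − 4.5267 = 7.9216.

Δx_2* = 7.9216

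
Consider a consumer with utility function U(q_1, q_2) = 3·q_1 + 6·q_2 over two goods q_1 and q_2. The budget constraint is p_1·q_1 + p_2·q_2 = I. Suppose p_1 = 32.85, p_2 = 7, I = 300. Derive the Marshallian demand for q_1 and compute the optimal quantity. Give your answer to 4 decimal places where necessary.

Linear utility — the consumer picks whichever good has higher MU/price: 3/32.85 = 0.0913 vs 6/7 = 0.8571.
q_2 gives more utility per dollar, so spend all income on q_2: q_2* = I/p_2, q_1* = 0.
Numerically: q_1* = 0, q_2* = 42.8571.

q_1* = 0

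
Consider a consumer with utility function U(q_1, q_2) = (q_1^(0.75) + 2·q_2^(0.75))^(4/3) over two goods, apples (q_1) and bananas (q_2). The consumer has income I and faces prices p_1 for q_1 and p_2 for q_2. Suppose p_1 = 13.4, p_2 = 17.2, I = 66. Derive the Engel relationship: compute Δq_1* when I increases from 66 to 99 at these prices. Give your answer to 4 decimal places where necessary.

From the CES first-order condition, (1/2)·(q_2/q_1)^(0.25) = p_1/p_2.
Solve for the ratio: q_2/q_1 = [2·p_1/p_2]^(4).
With the ratio pinned down, the budget gives q_1* = I/(p_1 + p_2·(q_2/q_1)) and q_2* = (q_2/q_1)·q_1*.
Numerically q_2/q_1 = 5.894207, so q_1* = 66/(13.4 + 17.2·5.894207) = 0.575.
At I' = 99: q_1* = 0.8625. Change: 0.8625 − 0.575 = 0.2875.

Δq_1* = 0.2875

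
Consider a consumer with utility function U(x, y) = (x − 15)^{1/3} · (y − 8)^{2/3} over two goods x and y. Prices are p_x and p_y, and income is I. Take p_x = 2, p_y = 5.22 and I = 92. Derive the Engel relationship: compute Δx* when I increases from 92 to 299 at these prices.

Δx* = 34.5

Substituting into the budget: x* = 15 + 1/3·(I − 15·p_x − 8·p_y)/p_x, and y* = 8 + 2/3·(…)/p_y.
Discretionary income = 92 − 15·2 − 8·5.22 = 20.24; x* = 15 + 1/3·20.24/2 = 18.3733.
At I' = 299: x* = 52.8733. Change: 52.8733 − 18.3733 = 34.5.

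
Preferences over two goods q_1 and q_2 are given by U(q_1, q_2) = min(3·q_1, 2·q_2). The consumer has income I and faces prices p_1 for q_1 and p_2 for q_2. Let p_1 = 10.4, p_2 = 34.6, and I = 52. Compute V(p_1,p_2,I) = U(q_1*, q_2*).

Leontief preferences: the optimum is at the kink where q_1/2 = q_2/3, i.e. q_2 = (3/2)·q_1.
Budget: p_1·q_1 + p_2·(3/2)·q_1 = I, so (2·p_1 + 3·p_2)·q_1 = 2·I.
Demand: q_1*(p_1,p_2,I) = 2·I/(2·p_1 + 3·p_2), q_2* = 3·I/(2·p_1 + 3·p_2).
Here 2·10.4 + 3·34.6 = 124.6, giving q_1* = 0.8347 and q_2* = 1.252.
Utility at the optimum: U(0.8347, 1.252) = 2.504.

V = 2.504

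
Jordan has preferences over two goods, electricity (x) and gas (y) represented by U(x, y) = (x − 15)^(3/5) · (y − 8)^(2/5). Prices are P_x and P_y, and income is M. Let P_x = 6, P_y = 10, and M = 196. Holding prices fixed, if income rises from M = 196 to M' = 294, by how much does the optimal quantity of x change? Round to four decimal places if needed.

Δx* = 9.8

Substituting into the budget: x* = 15 + 0.6·(M − 15·P_x − 8·P_y)/P_x, and y* = 8 + 0.4·(…)/P_y.
Discretionary income = 196 − 15·6 − 8·10 = 26; x* = 15 + 0.6·26/6 = 17.6.
At M' = 294: x* = 27.4. Change: 27.4 − 17.6 = 9.8.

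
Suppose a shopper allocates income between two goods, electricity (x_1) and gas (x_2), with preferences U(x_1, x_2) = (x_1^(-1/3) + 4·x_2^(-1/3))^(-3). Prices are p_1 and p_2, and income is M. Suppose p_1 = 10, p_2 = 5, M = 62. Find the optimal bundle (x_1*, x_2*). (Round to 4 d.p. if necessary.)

x_1* = 1.8352, x_2* = 8.7296

From the CES first-order condition, (1/4)·(x_2/x_1)^(4/3) = p_1/p_2.
Solve for the ratio: x_2/x_1 = [4·p_1/p_2]^(0.75).
Substitute x_2 = (x_2/x_1)·x_1 into the budget: x_1* = M/(p_1 + p_2·(x_2/x_1)).
Numerically x_2/x_1 = 4.756828, so x_1* = 62/(10 + 5·4.756828) = 1.8352 and x_2* = 4.756828·1.8352 = 8.7296.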